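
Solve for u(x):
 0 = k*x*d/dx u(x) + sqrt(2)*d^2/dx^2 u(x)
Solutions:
 u(x) = Piecewise((-2^(3/4)*sqrt(pi)*C1*erf(2^(1/4)*sqrt(k)*x/2)/(2*sqrt(k)) - C2, (k > 0) | (k < 0)), (-C1*x - C2, True))


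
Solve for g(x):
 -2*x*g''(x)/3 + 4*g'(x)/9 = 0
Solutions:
 g(x) = C1 + C2*x^(5/3)


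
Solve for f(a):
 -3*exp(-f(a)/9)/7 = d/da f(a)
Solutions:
 f(a) = 9*log(C1 - a/21)


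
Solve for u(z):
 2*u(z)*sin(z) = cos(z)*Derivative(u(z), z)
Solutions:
 u(z) = C1/cos(z)^2


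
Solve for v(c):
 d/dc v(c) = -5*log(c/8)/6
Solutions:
 v(c) = C1 - 5*c*log(c)/6 + 5*c/6 + 5*c*log(2)/2


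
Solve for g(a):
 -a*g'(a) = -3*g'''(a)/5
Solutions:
 g(a) = C1 + Integral(C2*airyai(3^(2/3)*5^(1/3)*a/3) + C3*airybi(3^(2/3)*5^(1/3)*a/3), a)


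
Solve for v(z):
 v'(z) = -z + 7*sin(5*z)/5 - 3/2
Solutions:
 v(z) = C1 - z^2/2 - 3*z/2 - 7*cos(5*z)/25


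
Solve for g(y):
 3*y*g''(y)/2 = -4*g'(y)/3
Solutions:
 g(y) = C1 + C2*y^(1/9)


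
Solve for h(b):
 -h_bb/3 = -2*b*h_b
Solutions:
 h(b) = C1 + C2*erfi(sqrt(3)*b)


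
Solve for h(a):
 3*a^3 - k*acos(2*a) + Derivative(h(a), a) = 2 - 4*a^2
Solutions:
 h(a) = C1 - 3*a^4/4 - 4*a^3/3 + 2*a + k*(a*acos(2*a) - sqrt(1 - 4*a^2)/2)


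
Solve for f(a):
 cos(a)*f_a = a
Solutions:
 f(a) = C1 + Integral(a/cos(a), a)


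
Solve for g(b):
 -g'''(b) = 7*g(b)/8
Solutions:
 g(b) = C3*exp(-7^(1/3)*b/2) + (C1*sin(sqrt(3)*7^(1/3)*b/4) + C2*cos(sqrt(3)*7^(1/3)*b/4))*exp(7^(1/3)*b/4)


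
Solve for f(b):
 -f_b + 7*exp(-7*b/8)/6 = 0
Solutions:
 f(b) = C1 - 4*exp(-7*b/8)/3


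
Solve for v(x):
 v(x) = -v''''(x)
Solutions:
 v(x) = (C1*sin(sqrt(2)*x/2) + C2*cos(sqrt(2)*x/2))*exp(-sqrt(2)*x/2) + (C3*sin(sqrt(2)*x/2) + C4*cos(sqrt(2)*x/2))*exp(sqrt(2)*x/2)


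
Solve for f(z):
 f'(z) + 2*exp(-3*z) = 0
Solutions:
 f(z) = C1 + 2*exp(-3*z)/3


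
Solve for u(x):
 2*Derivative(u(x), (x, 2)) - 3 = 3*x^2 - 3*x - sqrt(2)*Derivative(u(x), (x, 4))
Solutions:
 u(x) = C1 + C2*x + C3*sin(2^(1/4)*x) + C4*cos(2^(1/4)*x) + x^4/8 - x^3/4 + 3*x^2*(1 - sqrt(2))/4


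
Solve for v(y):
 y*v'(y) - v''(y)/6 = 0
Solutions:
 v(y) = C1 + C2*erfi(sqrt(3)*y)


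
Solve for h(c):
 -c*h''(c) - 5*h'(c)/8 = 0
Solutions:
 h(c) = C1 + C2*c^(3/8)


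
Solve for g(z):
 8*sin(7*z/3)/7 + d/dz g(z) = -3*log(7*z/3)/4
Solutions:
 g(z) = C1 - 3*z*log(z)/4 - 3*z*log(7)/4 + 3*z/4 + 3*z*log(3)/4 + 24*cos(7*z/3)/49


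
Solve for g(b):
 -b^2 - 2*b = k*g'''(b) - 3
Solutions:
 g(b) = C1 + C2*b + C3*b^2 - b^5/(60*k) - b^4/(12*k) + b^3/(2*k)


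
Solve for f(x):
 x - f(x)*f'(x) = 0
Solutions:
 f(x) = -sqrt(C1 + x^2)
 f(x) = sqrt(C1 + x^2)


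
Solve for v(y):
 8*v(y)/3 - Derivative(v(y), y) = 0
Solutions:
 v(y) = C1*exp(8*y/3)


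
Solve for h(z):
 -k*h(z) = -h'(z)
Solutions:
 h(z) = C1*exp(k*z)


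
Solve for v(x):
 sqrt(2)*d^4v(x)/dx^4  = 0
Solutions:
 v(x) = C1 + C2*x + C3*x^2 + C4*x^3


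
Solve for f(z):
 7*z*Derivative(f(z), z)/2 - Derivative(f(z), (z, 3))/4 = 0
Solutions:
 f(z) = C1 + Integral(C2*airyai(14^(1/3)*z) + C3*airybi(14^(1/3)*z), z)


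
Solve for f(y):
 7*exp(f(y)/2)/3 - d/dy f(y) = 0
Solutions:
 f(y) = 2*log(-1/(C1 + 7*y)) + 2*log(6)


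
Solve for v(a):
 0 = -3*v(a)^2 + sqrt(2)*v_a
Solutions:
 v(a) = -2/(C1 + 3*sqrt(2)*a)


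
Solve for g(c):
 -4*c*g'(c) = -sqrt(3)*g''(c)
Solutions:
 g(c) = C1 + C2*erfi(sqrt(2)*3^(3/4)*c/3)


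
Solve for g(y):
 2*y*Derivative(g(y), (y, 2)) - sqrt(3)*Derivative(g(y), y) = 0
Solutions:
 g(y) = C1 + C2*y^(sqrt(3)/2 + 1)


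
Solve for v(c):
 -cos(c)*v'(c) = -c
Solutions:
 v(c) = C1 + Integral(c/cos(c), c)


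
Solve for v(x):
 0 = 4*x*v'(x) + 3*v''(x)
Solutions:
 v(x) = C1 + C2*erf(sqrt(6)*x/3)


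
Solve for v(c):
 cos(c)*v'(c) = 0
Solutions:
 v(c) = C1


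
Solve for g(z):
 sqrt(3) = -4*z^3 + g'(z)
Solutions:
 g(z) = C1 + z^4 + sqrt(3)*z


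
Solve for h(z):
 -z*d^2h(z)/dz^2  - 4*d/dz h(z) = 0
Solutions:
 h(z) = C1 + C2/z^3


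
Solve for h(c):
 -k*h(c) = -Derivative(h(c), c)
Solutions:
 h(c) = C1*exp(c*k)


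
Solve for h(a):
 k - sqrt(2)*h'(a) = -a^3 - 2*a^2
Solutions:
 h(a) = C1 + sqrt(2)*a^4/8 + sqrt(2)*a^3/3 + sqrt(2)*a*k/2


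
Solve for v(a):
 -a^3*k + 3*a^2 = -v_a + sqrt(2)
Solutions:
 v(a) = C1 + a^4*k/4 - a^3 + sqrt(2)*a


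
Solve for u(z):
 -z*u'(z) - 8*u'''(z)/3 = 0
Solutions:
 u(z) = C1 + Integral(C2*airyai(-3^(1/3)*z/2) + C3*airybi(-3^(1/3)*z/2), z)


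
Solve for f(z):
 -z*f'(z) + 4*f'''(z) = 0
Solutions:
 f(z) = C1 + Integral(C2*airyai(2^(1/3)*z/2) + C3*airybi(2^(1/3)*z/2), z)


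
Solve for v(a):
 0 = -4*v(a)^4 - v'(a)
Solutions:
 v(a) = (-3^(2/3) - 3*3^(1/6)*I)*(1/(C1 + 4*a))^(1/3)/6
 v(a) = (-3^(2/3) + 3*3^(1/6)*I)*(1/(C1 + 4*a))^(1/3)/6
 v(a) = (1/(C1 + 12*a))^(1/3)


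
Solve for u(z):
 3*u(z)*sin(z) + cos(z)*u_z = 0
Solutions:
 u(z) = C1*cos(z)^3


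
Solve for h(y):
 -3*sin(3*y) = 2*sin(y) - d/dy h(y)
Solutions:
 h(y) = C1 - 2*cos(y) - cos(3*y)


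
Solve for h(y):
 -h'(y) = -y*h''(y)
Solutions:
 h(y) = C1 + C2*y^2


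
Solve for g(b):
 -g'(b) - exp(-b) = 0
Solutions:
 g(b) = C1 + exp(-b)


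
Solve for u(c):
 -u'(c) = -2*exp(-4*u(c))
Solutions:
 u(c) = log(-I*(C1 + 8*c)^(1/4))
 u(c) = log(I*(C1 + 8*c)^(1/4))
 u(c) = log(-(C1 + 8*c)^(1/4))
 u(c) = log(C1 + 8*c)/4


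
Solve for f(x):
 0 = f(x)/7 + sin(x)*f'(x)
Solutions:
 f(x) = C1*(cos(x) + 1)^(1/14)/(cos(x) - 1)^(1/14)


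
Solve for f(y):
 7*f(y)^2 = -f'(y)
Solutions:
 f(y) = 1/(C1 + 7*y)


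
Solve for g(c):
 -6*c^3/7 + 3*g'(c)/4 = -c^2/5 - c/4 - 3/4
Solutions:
 g(c) = C1 + 2*c^4/7 - 4*c^3/45 - c^2/6 - c


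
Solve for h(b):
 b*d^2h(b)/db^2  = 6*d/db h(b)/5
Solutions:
 h(b) = C1 + C2*b^(11/5)


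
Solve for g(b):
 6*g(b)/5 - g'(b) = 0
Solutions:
 g(b) = C1*exp(6*b/5)


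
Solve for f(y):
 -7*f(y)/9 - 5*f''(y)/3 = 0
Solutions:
 f(y) = C1*sin(sqrt(105)*y/15) + C2*cos(sqrt(105)*y/15)


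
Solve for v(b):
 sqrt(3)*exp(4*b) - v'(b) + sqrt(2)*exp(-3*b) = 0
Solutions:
 v(b) = C1 + sqrt(3)*exp(4*b)/4 - sqrt(2)*exp(-3*b)/3


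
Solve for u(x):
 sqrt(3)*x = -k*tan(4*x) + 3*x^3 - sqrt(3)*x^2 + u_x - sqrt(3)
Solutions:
 u(x) = C1 - k*log(cos(4*x))/4 - 3*x^4/4 + sqrt(3)*x^3/3 + sqrt(3)*x^2/2 + sqrt(3)*x


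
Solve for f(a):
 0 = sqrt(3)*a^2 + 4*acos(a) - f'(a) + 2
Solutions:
 f(a) = C1 + sqrt(3)*a^3/3 + 4*a*acos(a) + 2*a - 4*sqrt(1 - a^2)


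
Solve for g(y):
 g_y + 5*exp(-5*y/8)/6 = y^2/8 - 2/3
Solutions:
 g(y) = C1 + y^3/24 - 2*y/3 + 4*exp(-5*y/8)/3


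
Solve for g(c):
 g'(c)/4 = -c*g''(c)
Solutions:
 g(c) = C1 + C2*c^(3/4)


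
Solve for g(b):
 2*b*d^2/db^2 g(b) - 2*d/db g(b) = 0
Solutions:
 g(b) = C1 + C2*b^2


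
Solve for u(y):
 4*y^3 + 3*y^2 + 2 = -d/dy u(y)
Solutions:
 u(y) = C1 - y^4 - y^3 - 2*y


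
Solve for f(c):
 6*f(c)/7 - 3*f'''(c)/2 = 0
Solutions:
 f(c) = C3*exp(14^(2/3)*c/7) + (C1*sin(14^(2/3)*sqrt(3)*c/14) + C2*cos(14^(2/3)*sqrt(3)*c/14))*exp(-14^(2/3)*c/14)


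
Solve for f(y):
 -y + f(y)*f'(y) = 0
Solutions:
 f(y) = -sqrt(C1 + y^2)
 f(y) = sqrt(C1 + y^2)


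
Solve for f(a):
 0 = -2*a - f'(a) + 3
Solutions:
 f(a) = C1 - a^2 + 3*a


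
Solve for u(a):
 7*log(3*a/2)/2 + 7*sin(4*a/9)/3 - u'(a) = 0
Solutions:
 u(a) = C1 + 7*a*log(a)/2 - 7*a/2 - 4*a*log(2) + a*log(6)/2 + 3*a*log(3) - 21*cos(4*a/9)/4


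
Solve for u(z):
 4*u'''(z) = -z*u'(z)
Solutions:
 u(z) = C1 + Integral(C2*airyai(-2^(1/3)*z/2) + C3*airybi(-2^(1/3)*z/2), z)


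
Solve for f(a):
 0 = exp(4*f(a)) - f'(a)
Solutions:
 f(a) = log(-(-1/(C1 + 4*a))^(1/4))
 f(a) = log(-1/(C1 + 4*a))/4
 f(a) = log(-I*(-1/(C1 + 4*a))^(1/4))
 f(a) = log(I*(-1/(C1 + 4*a))^(1/4))


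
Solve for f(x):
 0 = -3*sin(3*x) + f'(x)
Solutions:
 f(x) = C1 - cos(3*x)


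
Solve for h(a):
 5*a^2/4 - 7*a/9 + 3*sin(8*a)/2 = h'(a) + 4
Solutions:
 h(a) = C1 + 5*a^3/12 - 7*a^2/18 - 4*a - 3*cos(8*a)/16


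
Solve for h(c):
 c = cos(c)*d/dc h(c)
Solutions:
 h(c) = C1 + Integral(c/cos(c), c)


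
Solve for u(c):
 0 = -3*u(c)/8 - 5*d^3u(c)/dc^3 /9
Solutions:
 u(c) = C3*exp(-3*5^(2/3)*c/10) + (C1*sin(3*sqrt(3)*5^(2/3)*c/20) + C2*cos(3*sqrt(3)*5^(2/3)*c/20))*exp(3*5^(2/3)*c/20)


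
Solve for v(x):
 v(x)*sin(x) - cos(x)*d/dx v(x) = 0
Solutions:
 v(x) = C1/cos(x)


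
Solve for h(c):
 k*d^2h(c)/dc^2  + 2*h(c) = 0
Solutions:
 h(c) = C1*exp(-sqrt(2)*c*sqrt(-1/k)) + C2*exp(sqrt(2)*c*sqrt(-1/k))


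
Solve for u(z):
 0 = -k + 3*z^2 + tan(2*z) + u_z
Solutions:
 u(z) = C1 + k*z - z^3 + log(cos(2*z))/2


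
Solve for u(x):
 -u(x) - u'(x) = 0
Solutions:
 u(x) = C1*exp(-x)


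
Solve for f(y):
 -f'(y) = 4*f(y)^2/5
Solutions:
 f(y) = 5/(C1 + 4*y)


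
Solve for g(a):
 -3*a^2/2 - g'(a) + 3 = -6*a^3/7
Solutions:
 g(a) = C1 + 3*a^4/14 - a^3/2 + 3*a


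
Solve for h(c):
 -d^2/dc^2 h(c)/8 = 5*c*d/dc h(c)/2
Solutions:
 h(c) = C1 + C2*erf(sqrt(10)*c)


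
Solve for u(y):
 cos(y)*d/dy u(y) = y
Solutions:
 u(y) = C1 + Integral(y/cos(y), y)


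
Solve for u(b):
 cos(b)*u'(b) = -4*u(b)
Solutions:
 u(b) = C1*(sin(b)^2 - 2*sin(b) + 1)/(sin(b)^2 + 2*sin(b) + 1)


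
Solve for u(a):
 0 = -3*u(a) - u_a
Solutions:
 u(a) = C1*exp(-3*a)


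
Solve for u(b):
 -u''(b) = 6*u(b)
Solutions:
 u(b) = C1*sin(sqrt(6)*b) + C2*cos(sqrt(6)*b)


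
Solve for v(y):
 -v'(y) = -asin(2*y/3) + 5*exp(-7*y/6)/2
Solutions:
 v(y) = C1 + y*asin(2*y/3) + sqrt(9 - 4*y^2)/2 + 15*exp(-7*y/6)/7


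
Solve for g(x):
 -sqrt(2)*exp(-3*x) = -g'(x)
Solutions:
 g(x) = C1 - sqrt(2)*exp(-3*x)/3


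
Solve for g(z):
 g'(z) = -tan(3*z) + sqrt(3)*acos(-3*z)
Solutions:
 g(z) = C1 + sqrt(3)*(z*acos(-3*z) + sqrt(1 - 9*z^2)/3) + log(cos(3*z))/3


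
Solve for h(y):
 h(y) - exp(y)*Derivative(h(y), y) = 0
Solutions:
 h(y) = C1*exp(-exp(-y))


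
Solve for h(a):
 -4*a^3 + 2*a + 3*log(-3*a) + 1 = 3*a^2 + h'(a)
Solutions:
 h(a) = C1 - a^4 - a^3 + a^2 + 3*a*log(-a) + a*(-2 + 3*log(3))


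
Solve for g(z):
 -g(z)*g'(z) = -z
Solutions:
 g(z) = -sqrt(C1 + z^2)
 g(z) = sqrt(C1 + z^2)


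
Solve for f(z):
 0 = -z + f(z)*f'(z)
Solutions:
 f(z) = -sqrt(C1 + z^2)
 f(z) = sqrt(C1 + z^2)


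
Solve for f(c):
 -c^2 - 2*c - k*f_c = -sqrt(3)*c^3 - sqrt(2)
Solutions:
 f(c) = C1 + sqrt(3)*c^4/(4*k) - c^3/(3*k) - c^2/k + sqrt(2)*c/k


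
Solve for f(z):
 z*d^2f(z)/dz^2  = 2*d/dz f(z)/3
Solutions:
 f(z) = C1 + C2*z^(5/3)


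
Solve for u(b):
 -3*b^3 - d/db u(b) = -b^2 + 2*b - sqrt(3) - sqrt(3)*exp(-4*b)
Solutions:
 u(b) = C1 - 3*b^4/4 + b^3/3 - b^2 + sqrt(3)*b - sqrt(3)*exp(-4*b)/4


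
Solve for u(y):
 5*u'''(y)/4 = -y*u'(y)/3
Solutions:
 u(y) = C1 + Integral(C2*airyai(-30^(2/3)*y/15) + C3*airybi(-30^(2/3)*y/15), y)


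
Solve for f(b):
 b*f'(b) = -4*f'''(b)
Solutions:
 f(b) = C1 + Integral(C2*airyai(-2^(1/3)*b/2) + C3*airybi(-2^(1/3)*b/2), b)


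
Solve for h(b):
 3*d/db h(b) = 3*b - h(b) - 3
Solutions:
 h(b) = C1*exp(-b/3) + 3*b - 12


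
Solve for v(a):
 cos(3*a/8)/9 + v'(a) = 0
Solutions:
 v(a) = C1 - 8*sin(3*a/8)/27


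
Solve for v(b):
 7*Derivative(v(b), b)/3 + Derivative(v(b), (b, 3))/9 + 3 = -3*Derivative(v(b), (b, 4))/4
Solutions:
 v(b) = C1 + C2*exp(b*(-8 + 8*2^(2/3)/(243*sqrt(2893849) + 413375)^(1/3) + 2^(1/3)*(243*sqrt(2893849) + 413375)^(1/3))/162)*sin(2^(1/3)*sqrt(3)*b*(-(243*sqrt(2893849) + 413375)^(1/3) + 8*2^(1/3)/(243*sqrt(2893849) + 413375)^(1/3))/162) + C3*exp(b*(-8 + 8*2^(2/3)/(243*sqrt(2893849) + 413375)^(1/3) + 2^(1/3)*(243*sqrt(2893849) + 413375)^(1/3))/162)*cos(2^(1/3)*sqrt(3)*b*(-(243*sqrt(2893849) + 413375)^(1/3) + 8*2^(1/3)/(243*sqrt(2893849) + 413375)^(1/3))/162) + C4*exp(-b*(8*2^(2/3)/(243*sqrt(2893849) + 413375)^(1/3) + 4 + 2^(1/3)*(243*sqrt(2893849) + 413375)^(1/3))/81) - 9*b/7


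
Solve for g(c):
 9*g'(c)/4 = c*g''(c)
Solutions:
 g(c) = C1 + C2*c^(13/4)


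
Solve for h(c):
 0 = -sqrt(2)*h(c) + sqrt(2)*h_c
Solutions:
 h(c) = C1*exp(c)


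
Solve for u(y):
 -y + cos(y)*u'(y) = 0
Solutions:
 u(y) = C1 + Integral(y/cos(y), y)


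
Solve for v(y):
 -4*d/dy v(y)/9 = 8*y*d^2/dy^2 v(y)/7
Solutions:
 v(y) = C1 + C2*y^(11/18)


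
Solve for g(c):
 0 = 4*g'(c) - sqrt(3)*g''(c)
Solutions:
 g(c) = C1 + C2*exp(4*sqrt(3)*c/3)


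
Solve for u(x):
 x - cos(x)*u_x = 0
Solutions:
 u(x) = C1 + Integral(x/cos(x), x)


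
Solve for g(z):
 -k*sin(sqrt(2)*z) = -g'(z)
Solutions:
 g(z) = C1 - sqrt(2)*k*cos(sqrt(2)*z)/2


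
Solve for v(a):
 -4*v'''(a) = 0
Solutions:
 v(a) = C1 + C2*a + C3*a^2


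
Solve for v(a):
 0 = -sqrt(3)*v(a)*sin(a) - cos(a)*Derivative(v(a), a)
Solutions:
 v(a) = C1*cos(a)^(sqrt(3))


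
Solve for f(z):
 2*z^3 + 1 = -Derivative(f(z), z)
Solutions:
 f(z) = C1 - z^4/2 - z


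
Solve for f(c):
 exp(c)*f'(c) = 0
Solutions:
 f(c) = C1


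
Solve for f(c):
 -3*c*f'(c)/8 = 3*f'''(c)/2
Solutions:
 f(c) = C1 + Integral(C2*airyai(-2^(1/3)*c/2) + C3*airybi(-2^(1/3)*c/2), c)


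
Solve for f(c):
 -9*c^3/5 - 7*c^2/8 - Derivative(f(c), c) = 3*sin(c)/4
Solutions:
 f(c) = C1 - 9*c^4/20 - 7*c^3/24 + 3*cos(c)/4


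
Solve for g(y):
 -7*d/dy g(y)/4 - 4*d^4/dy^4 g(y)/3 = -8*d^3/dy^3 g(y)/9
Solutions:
 g(y) = C1 + C2*exp(y*(32*2^(2/3)/(27*sqrt(310737) + 15053)^(1/3) + 16 + 2^(1/3)*(27*sqrt(310737) + 15053)^(1/3))/72)*sin(2^(1/3)*sqrt(3)*y*(-(27*sqrt(310737) + 15053)^(1/3) + 32*2^(1/3)/(27*sqrt(310737) + 15053)^(1/3))/72) + C3*exp(y*(32*2^(2/3)/(27*sqrt(310737) + 15053)^(1/3) + 16 + 2^(1/3)*(27*sqrt(310737) + 15053)^(1/3))/72)*cos(2^(1/3)*sqrt(3)*y*(-(27*sqrt(310737) + 15053)^(1/3) + 32*2^(1/3)/(27*sqrt(310737) + 15053)^(1/3))/72) + C4*exp(y*(-2^(1/3)*(27*sqrt(310737) + 15053)^(1/3) - 32*2^(2/3)/(27*sqrt(310737) + 15053)^(1/3) + 8)/36)


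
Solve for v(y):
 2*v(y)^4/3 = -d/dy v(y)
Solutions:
 v(y) = (-1 - sqrt(3)*I)*(1/(C1 + 2*y))^(1/3)/2
 v(y) = (-1 + sqrt(3)*I)*(1/(C1 + 2*y))^(1/3)/2
 v(y) = (1/(C1 + 2*y))^(1/3)


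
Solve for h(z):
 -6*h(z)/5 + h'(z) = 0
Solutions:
 h(z) = C1*exp(6*z/5)


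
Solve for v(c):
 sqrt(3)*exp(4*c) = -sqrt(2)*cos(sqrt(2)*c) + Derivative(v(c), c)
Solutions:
 v(c) = C1 + sqrt(3)*exp(4*c)/4 + sin(sqrt(2)*c)


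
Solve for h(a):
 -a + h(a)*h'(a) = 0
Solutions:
 h(a) = -sqrt(C1 + a^2)
 h(a) = sqrt(C1 + a^2)


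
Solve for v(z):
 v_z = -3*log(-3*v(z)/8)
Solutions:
 Integral(1/(log(-_y) - 3*log(2) + log(3)), (_y, v(z)))/3 = C1 - z


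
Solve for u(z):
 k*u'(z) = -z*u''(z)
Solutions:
 u(z) = C1 + z^(1 - re(k))*(C2*sin(log(z)*Abs(im(k))) + C3*cos(log(z)*im(k)))


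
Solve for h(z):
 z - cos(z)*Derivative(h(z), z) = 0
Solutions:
 h(z) = C1 + Integral(z/cos(z), z)


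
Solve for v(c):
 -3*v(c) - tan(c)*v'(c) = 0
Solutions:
 v(c) = C1/sin(c)^3


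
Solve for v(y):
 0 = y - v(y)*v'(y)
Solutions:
 v(y) = -sqrt(C1 + y^2)
 v(y) = sqrt(C1 + y^2)


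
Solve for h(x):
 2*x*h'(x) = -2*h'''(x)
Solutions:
 h(x) = C1 + Integral(C2*airyai(-x) + C3*airybi(-x), x)


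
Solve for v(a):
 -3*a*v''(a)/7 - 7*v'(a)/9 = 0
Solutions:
 v(a) = C1 + C2/a^(22/27)


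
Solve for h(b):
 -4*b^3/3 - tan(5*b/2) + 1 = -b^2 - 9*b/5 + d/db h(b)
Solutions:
 h(b) = C1 - b^4/3 + b^3/3 + 9*b^2/10 + b + 2*log(cos(5*b/2))/5


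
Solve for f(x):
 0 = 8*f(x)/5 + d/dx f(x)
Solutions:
 f(x) = C1*exp(-8*x/5)


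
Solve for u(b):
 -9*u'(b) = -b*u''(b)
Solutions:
 u(b) = C1 + C2*b^10


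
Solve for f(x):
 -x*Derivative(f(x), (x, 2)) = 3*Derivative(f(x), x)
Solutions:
 f(x) = C1 + C2/x^2


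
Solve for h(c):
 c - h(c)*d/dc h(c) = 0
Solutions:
 h(c) = -sqrt(C1 + c^2)
 h(c) = sqrt(C1 + c^2)


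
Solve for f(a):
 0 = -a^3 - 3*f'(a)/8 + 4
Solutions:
 f(a) = C1 - 2*a^4/3 + 32*a/3


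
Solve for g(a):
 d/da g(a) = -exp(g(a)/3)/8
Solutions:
 g(a) = 3*log(1/(C1 + a)) + 3*log(24)


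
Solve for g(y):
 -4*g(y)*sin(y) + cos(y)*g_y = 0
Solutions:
 g(y) = C1/cos(y)^4


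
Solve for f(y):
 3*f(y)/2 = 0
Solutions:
 f(y) = 0


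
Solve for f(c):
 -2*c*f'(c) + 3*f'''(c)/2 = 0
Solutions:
 f(c) = C1 + Integral(C2*airyai(6^(2/3)*c/3) + C3*airybi(6^(2/3)*c/3), c)


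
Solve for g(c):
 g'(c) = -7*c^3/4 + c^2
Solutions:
 g(c) = C1 - 7*c^4/16 + c^3/3


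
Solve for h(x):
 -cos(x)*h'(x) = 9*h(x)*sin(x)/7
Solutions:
 h(x) = C1*cos(x)^(9/7)


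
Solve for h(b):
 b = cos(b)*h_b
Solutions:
 h(b) = C1 + Integral(b/cos(b), b)


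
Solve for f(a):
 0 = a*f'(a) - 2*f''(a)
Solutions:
 f(a) = C1 + C2*erfi(a/2)


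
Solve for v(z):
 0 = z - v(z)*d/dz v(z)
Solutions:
 v(z) = -sqrt(C1 + z^2)
 v(z) = sqrt(C1 + z^2)


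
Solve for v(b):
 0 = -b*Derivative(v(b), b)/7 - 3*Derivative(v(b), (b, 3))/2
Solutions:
 v(b) = C1 + Integral(C2*airyai(-2^(1/3)*21^(2/3)*b/21) + C3*airybi(-2^(1/3)*21^(2/3)*b/21), b)


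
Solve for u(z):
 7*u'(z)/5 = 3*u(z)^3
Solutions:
 u(z) = -sqrt(14)*sqrt(-1/(C1 + 15*z))/2
 u(z) = sqrt(14)*sqrt(-1/(C1 + 15*z))/2


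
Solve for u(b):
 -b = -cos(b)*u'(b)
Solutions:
 u(b) = C1 + Integral(b/cos(b), b)


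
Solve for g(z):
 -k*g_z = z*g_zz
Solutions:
 g(z) = C1 + z^(1 - re(k))*(C2*sin(log(z)*Abs(im(k))) + C3*cos(log(z)*im(k)))


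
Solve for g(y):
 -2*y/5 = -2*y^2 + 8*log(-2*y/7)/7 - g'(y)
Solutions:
 g(y) = C1 - 2*y^3/3 + y^2/5 + 8*y*log(-y)/7 + 8*y*(-log(7) - 1 + log(2))/7


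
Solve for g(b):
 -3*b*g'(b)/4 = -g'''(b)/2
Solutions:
 g(b) = C1 + Integral(C2*airyai(2^(2/3)*3^(1/3)*b/2) + C3*airybi(2^(2/3)*3^(1/3)*b/2), b)


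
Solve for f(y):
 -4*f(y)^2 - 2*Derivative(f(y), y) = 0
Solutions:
 f(y) = 1/(C1 + 2*y)


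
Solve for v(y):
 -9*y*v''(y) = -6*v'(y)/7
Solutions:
 v(y) = C1 + C2*y^(23/21)


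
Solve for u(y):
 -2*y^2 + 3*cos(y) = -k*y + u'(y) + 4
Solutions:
 u(y) = C1 + k*y^2/2 - 2*y^3/3 - 4*y + 3*sin(y)


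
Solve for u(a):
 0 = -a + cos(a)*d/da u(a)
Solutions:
 u(a) = C1 + Integral(a/cos(a), a)


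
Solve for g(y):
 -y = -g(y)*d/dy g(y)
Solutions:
 g(y) = -sqrt(C1 + y^2)
 g(y) = sqrt(C1 + y^2)


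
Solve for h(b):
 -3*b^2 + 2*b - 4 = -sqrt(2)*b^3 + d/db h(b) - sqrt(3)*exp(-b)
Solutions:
 h(b) = C1 + sqrt(2)*b^4/4 - b^3 + b^2 - 4*b - sqrt(3)*exp(-b)


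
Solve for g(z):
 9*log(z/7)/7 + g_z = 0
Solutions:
 g(z) = C1 - 9*z*log(z)/7 + 9*z/7 + 9*z*log(7)/7


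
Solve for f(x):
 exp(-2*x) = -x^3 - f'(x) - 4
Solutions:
 f(x) = C1 - x^4/4 - 4*x + exp(-2*x)/2


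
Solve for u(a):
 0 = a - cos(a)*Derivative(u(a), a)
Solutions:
 u(a) = C1 + Integral(a/cos(a), a)


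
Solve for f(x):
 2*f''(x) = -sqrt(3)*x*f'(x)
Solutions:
 f(x) = C1 + C2*erf(3^(1/4)*x/2)


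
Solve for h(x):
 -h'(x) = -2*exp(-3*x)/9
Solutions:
 h(x) = C1 - 2*exp(-3*x)/27


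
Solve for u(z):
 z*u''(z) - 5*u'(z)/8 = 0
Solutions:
 u(z) = C1 + C2*z^(13/8)


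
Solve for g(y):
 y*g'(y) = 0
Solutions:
 g(y) = C1


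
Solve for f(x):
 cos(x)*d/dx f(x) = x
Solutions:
 f(x) = C1 + Integral(x/cos(x), x)


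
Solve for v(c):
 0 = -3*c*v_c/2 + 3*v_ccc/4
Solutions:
 v(c) = C1 + Integral(C2*airyai(2^(1/3)*c) + C3*airybi(2^(1/3)*c), c)


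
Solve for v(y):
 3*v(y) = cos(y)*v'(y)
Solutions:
 v(y) = C1*(sin(y) + 1)^(3/2)/(sin(y) - 1)^(3/2)


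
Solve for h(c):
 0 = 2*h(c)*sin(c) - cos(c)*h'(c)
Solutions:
 h(c) = C1/cos(c)^2


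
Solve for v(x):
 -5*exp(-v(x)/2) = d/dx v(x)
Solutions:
 v(x) = 2*log(C1 - 5*x/2)


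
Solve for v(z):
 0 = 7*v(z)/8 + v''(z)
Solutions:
 v(z) = C1*sin(sqrt(14)*z/4) + C2*cos(sqrt(14)*z/4)


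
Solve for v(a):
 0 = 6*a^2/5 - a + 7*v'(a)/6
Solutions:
 v(a) = C1 - 12*a^3/35 + 3*a^2/7


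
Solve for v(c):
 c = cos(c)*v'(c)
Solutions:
 v(c) = C1 + Integral(c/cos(c), c)


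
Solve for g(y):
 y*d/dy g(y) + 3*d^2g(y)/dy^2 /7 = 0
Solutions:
 g(y) = C1 + C2*erf(sqrt(42)*y/6)


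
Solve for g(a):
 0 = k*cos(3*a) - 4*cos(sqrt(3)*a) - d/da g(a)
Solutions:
 g(a) = C1 + k*sin(3*a)/3 - 4*sqrt(3)*sin(sqrt(3)*a)/3


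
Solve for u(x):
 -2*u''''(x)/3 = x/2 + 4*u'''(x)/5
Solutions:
 u(x) = C1 + C2*x + C3*x^2 + C4*exp(-6*x/5) - 5*x^4/192 + 25*x^3/288


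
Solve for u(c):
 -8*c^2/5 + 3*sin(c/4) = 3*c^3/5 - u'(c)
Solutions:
 u(c) = C1 + 3*c^4/20 + 8*c^3/15 + 12*cos(c/4)


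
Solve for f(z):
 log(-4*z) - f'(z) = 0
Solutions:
 f(z) = C1 + z*log(-z) + z*(-1 + 2*log(2))


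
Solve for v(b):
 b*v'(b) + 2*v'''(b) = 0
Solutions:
 v(b) = C1 + Integral(C2*airyai(-2^(2/3)*b/2) + C3*airybi(-2^(2/3)*b/2), b)


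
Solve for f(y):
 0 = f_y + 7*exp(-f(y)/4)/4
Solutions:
 f(y) = 4*log(C1 - 7*y/16)


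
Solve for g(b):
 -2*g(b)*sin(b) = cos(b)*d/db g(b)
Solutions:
 g(b) = C1*cos(b)^2


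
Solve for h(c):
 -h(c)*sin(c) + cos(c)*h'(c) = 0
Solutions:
 h(c) = C1/cos(c)


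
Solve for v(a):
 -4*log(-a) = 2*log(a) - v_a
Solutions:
 v(a) = C1 + 6*a*log(a) + 2*a*(-3 + 2*I*pi)


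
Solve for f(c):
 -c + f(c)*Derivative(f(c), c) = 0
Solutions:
 f(c) = -sqrt(C1 + c^2)
 f(c) = sqrt(C1 + c^2)


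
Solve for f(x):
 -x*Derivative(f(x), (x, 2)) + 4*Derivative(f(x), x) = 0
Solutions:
 f(x) = C1 + C2*x^5


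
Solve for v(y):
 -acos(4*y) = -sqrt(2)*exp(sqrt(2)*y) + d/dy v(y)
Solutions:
 v(y) = C1 - y*acos(4*y) + sqrt(1 - 16*y^2)/4 + exp(sqrt(2)*y)


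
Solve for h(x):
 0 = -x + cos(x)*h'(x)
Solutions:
 h(x) = C1 + Integral(x/cos(x), x)


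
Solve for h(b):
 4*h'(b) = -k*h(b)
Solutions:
 h(b) = C1*exp(-b*k/4)


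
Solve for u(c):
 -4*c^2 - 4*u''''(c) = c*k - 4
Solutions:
 u(c) = C1 + C2*c + C3*c^2 + C4*c^3 - c^6/360 - c^5*k/480 + c^4/24


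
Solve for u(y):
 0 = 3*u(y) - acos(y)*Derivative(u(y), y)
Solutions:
 u(y) = C1*exp(3*Integral(1/acos(y), y))


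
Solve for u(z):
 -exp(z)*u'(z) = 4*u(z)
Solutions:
 u(z) = C1*exp(4*exp(-z))


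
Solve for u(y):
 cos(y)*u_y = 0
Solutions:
 u(y) = C1


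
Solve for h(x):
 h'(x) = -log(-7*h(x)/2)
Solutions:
 Integral(1/(log(-_y) - log(2) + log(7)), (_y, h(x))) = C1 - x


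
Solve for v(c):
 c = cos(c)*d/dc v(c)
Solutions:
 v(c) = C1 + Integral(c/cos(c), c)


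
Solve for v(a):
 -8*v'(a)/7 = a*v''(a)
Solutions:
 v(a) = C1 + C2/a^(1/7)


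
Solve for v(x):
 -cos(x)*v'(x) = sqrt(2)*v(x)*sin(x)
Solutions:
 v(x) = C1*cos(x)^(sqrt(2))


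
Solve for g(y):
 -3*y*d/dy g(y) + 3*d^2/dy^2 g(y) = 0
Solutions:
 g(y) = C1 + C2*erfi(sqrt(2)*y/2)


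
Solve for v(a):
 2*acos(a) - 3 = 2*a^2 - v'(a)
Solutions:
 v(a) = C1 + 2*a^3/3 - 2*a*acos(a) + 3*a + 2*sqrt(1 - a^2)


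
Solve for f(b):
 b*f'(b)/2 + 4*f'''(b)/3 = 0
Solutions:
 f(b) = C1 + Integral(C2*airyai(-3^(1/3)*b/2) + C3*airybi(-3^(1/3)*b/2), b)


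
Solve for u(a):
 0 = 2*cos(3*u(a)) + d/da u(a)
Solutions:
 u(a) = -asin((C1 + exp(12*a))/(C1 - exp(12*a)))/3 + pi/3
 u(a) = asin((C1 + exp(12*a))/(C1 - exp(12*a)))/3


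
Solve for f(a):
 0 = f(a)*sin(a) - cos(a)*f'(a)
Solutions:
 f(a) = C1/cos(a)


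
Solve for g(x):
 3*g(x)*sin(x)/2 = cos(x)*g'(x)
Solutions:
 g(x) = C1/cos(x)^(3/2)


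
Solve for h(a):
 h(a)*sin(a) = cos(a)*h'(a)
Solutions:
 h(a) = C1/cos(a)


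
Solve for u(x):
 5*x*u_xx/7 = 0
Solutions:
 u(x) = C1 + C2*x


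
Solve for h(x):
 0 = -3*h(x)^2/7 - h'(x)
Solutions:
 h(x) = 7/(C1 + 3*x)


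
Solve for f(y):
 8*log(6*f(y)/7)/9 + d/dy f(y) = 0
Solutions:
 9*Integral(1/(log(_y) - log(7) + log(6)), (_y, f(y)))/8 = C1 - y


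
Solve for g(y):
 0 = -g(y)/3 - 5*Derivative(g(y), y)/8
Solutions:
 g(y) = C1*exp(-8*y/15)


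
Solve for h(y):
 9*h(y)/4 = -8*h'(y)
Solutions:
 h(y) = C1*exp(-9*y/32)


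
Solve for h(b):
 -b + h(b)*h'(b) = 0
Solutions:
 h(b) = -sqrt(C1 + b^2)
 h(b) = sqrt(C1 + b^2)


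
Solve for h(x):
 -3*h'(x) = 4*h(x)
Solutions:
 h(x) = C1*exp(-4*x/3)


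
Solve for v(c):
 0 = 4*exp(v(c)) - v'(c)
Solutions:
 v(c) = log(-1/(C1 + 4*c))


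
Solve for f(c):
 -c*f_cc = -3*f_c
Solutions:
 f(c) = C1 + C2*c^4


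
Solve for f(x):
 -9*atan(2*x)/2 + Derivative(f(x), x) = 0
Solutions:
 f(x) = C1 + 9*x*atan(2*x)/2 - 9*log(4*x^2 + 1)/8


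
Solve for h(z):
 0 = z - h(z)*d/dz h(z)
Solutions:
 h(z) = -sqrt(C1 + z^2)
 h(z) = sqrt(C1 + z^2)


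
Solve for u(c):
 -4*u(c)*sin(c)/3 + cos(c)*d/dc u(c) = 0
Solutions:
 u(c) = C1/cos(c)^(4/3)


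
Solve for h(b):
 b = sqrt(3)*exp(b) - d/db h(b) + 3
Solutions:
 h(b) = C1 - b^2/2 + 3*b + sqrt(3)*exp(b)


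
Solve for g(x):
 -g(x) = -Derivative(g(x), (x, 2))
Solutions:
 g(x) = C1*exp(-x) + C2*exp(x)


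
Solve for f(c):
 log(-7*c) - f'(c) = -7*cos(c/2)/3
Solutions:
 f(c) = C1 + c*log(-c) - c + c*log(7) + 14*sin(c/2)/3


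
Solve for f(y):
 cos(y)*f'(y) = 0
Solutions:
 f(y) = C1


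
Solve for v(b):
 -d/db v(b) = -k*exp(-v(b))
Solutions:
 v(b) = log(C1 + b*k)


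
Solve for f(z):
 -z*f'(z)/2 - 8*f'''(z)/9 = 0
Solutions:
 f(z) = C1 + Integral(C2*airyai(-6^(2/3)*z/4) + C3*airybi(-6^(2/3)*z/4), z)


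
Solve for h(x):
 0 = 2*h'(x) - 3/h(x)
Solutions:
 h(x) = -sqrt(C1 + 3*x)
 h(x) = sqrt(C1 + 3*x)


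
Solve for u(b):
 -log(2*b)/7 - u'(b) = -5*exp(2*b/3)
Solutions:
 u(b) = C1 - b*log(b)/7 + b*(1 - log(2))/7 + 15*exp(2*b/3)/2


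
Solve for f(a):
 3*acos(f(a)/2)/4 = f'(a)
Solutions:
 Integral(1/acos(_y/2), (_y, f(a))) = C1 + 3*a/4


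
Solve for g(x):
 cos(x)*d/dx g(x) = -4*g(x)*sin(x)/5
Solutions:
 g(x) = C1*cos(x)^(4/5)


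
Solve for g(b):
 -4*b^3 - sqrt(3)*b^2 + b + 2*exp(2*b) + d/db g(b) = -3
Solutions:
 g(b) = C1 + b^4 + sqrt(3)*b^3/3 - b^2/2 - 3*b - exp(2*b)


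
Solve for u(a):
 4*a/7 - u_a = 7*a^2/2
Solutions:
 u(a) = C1 - 7*a^3/6 + 2*a^2/7


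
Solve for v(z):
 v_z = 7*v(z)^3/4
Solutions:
 v(z) = -sqrt(2)*sqrt(-1/(C1 + 7*z))
 v(z) = sqrt(2)*sqrt(-1/(C1 + 7*z))


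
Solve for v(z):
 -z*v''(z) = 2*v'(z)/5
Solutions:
 v(z) = C1 + C2*z^(3/5)


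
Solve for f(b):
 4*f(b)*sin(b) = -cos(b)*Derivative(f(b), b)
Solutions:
 f(b) = C1*cos(b)^4


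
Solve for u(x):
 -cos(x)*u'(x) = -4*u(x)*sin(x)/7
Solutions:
 u(x) = C1/cos(x)^(4/7)


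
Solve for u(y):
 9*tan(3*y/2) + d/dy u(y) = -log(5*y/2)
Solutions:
 u(y) = C1 - y*log(y) - y*log(5) + y*log(2) + y + 6*log(cos(3*y/2))


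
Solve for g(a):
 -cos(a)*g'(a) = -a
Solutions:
 g(a) = C1 + Integral(a/cos(a), a)


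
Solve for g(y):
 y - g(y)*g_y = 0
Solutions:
 g(y) = -sqrt(C1 + y^2)
 g(y) = sqrt(C1 + y^2)


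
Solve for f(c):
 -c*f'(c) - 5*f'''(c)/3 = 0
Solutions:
 f(c) = C1 + Integral(C2*airyai(-3^(1/3)*5^(2/3)*c/5) + C3*airybi(-3^(1/3)*5^(2/3)*c/5), c)


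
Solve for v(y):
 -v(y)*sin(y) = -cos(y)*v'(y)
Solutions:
 v(y) = C1/cos(y)


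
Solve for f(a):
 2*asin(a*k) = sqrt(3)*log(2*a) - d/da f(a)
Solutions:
 f(a) = C1 + sqrt(3)*a*(log(a) - 1) + sqrt(3)*a*log(2) - 2*Piecewise((a*asin(a*k) + sqrt(-a^2*k^2 + 1)/k, Ne(k, 0)), (0, True))


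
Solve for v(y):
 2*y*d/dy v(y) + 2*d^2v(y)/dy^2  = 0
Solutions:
 v(y) = C1 + C2*erf(sqrt(2)*y/2)


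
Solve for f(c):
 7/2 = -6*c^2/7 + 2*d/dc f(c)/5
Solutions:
 f(c) = C1 + 5*c^3/7 + 35*c/4


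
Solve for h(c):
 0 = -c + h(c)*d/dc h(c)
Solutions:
 h(c) = -sqrt(C1 + c^2)
 h(c) = sqrt(C1 + c^2)


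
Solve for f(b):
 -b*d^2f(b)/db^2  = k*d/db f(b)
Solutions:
 f(b) = C1 + b^(1 - re(k))*(C2*sin(log(b)*Abs(im(k))) + C3*cos(log(b)*im(k)))


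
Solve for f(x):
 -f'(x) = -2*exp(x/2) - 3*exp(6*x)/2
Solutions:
 f(x) = C1 + 4*exp(x/2) + exp(6*x)/4


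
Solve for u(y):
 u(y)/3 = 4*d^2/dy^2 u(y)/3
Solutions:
 u(y) = C1*exp(-y/2) + C2*exp(y/2)


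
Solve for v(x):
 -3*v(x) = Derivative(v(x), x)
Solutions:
 v(x) = C1*exp(-3*x)


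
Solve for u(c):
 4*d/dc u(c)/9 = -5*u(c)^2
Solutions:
 u(c) = 4/(C1 + 45*c)


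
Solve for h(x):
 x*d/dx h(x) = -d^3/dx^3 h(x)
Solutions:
 h(x) = C1 + Integral(C2*airyai(-x) + C3*airybi(-x), x)


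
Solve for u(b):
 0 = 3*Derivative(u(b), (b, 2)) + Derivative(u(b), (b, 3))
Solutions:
 u(b) = C1 + C2*b + C3*exp(-3*b)


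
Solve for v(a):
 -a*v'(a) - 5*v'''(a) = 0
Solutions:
 v(a) = C1 + Integral(C2*airyai(-5^(2/3)*a/5) + C3*airybi(-5^(2/3)*a/5), a)


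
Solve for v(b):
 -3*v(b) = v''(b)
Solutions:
 v(b) = C1*sin(sqrt(3)*b) + C2*cos(sqrt(3)*b)


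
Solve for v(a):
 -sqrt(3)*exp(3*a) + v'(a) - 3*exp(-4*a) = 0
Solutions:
 v(a) = C1 + sqrt(3)*exp(3*a)/3 - 3*exp(-4*a)/4


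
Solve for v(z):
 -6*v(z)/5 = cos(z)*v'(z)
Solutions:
 v(z) = C1*(sin(z) - 1)^(3/5)/(sin(z) + 1)^(3/5)


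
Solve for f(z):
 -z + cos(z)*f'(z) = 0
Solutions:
 f(z) = C1 + Integral(z/cos(z), z)


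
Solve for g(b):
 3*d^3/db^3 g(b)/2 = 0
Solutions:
 g(b) = C1 + C2*b + C3*b^2


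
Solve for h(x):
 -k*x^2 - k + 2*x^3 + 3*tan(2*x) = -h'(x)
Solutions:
 h(x) = C1 + k*x^3/3 + k*x - x^4/2 + 3*log(cos(2*x))/2


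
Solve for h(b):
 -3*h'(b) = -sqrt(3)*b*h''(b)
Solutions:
 h(b) = C1 + C2*b^(1 + sqrt(3))


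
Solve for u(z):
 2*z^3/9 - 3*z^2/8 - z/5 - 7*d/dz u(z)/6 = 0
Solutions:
 u(z) = C1 + z^4/21 - 3*z^3/28 - 3*z^2/35


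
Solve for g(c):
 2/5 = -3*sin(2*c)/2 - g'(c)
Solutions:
 g(c) = C1 - 2*c/5 + 3*cos(2*c)/4


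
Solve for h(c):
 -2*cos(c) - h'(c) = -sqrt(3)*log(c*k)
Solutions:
 h(c) = C1 + sqrt(3)*c*(log(c*k) - 1) - 2*sin(c)


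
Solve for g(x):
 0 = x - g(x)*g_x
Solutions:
 g(x) = -sqrt(C1 + x^2)
 g(x) = sqrt(C1 + x^2)


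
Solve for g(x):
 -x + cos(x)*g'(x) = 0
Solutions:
 g(x) = C1 + Integral(x/cos(x), x)


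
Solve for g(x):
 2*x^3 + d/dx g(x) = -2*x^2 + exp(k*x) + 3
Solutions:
 g(x) = C1 - x^4/2 - 2*x^3/3 + 3*x + exp(k*x)/k


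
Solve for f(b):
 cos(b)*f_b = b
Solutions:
 f(b) = C1 + Integral(b/cos(b), b)


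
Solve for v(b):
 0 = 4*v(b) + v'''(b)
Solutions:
 v(b) = C3*exp(-2^(2/3)*b) + (C1*sin(2^(2/3)*sqrt(3)*b/2) + C2*cos(2^(2/3)*sqrt(3)*b/2))*exp(2^(2/3)*b/2)


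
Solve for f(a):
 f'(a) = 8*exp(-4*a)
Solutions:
 f(a) = C1 - 2*exp(-4*a)


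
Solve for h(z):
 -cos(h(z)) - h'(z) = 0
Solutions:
 h(z) = pi - asin((C1 + exp(2*z))/(C1 - exp(2*z)))
 h(z) = asin((C1 + exp(2*z))/(C1 - exp(2*z)))


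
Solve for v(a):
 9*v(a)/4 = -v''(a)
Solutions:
 v(a) = C1*sin(3*a/2) + C2*cos(3*a/2)


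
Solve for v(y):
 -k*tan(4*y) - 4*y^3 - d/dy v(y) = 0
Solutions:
 v(y) = C1 + k*log(cos(4*y))/4 - y^4


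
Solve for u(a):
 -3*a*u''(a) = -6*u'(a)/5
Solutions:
 u(a) = C1 + C2*a^(7/5)


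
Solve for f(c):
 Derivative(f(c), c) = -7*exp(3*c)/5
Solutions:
 f(c) = C1 - 7*exp(3*c)/15


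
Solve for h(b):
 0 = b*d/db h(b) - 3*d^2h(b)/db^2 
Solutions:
 h(b) = C1 + C2*erfi(sqrt(6)*b/6)


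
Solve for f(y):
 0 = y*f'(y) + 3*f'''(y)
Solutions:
 f(y) = C1 + Integral(C2*airyai(-3^(2/3)*y/3) + C3*airybi(-3^(2/3)*y/3), y)


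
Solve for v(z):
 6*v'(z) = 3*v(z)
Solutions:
 v(z) = C1*exp(z/2)


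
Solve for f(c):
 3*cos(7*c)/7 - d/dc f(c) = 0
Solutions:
 f(c) = C1 + 3*sin(7*c)/49


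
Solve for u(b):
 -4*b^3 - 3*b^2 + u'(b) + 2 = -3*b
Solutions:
 u(b) = C1 + b^4 + b^3 - 3*b^2/2 - 2*b


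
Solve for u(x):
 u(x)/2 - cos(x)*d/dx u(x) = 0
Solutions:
 u(x) = C1*(sin(x) + 1)^(1/4)/(sin(x) - 1)^(1/4)


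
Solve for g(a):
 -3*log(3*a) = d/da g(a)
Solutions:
 g(a) = C1 - 3*a*log(a) - a*log(27) + 3*a


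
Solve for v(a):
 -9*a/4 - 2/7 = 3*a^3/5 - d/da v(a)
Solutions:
 v(a) = C1 + 3*a^4/20 + 9*a^2/8 + 2*a/7


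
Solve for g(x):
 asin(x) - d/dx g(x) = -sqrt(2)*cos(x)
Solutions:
 g(x) = C1 + x*asin(x) + sqrt(1 - x^2) + sqrt(2)*sin(x)


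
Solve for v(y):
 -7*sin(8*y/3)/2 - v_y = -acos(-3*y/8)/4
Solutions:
 v(y) = C1 + y*acos(-3*y/8)/4 + sqrt(64 - 9*y^2)/12 + 21*cos(8*y/3)/16


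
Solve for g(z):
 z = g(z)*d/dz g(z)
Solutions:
 g(z) = -sqrt(C1 + z^2)
 g(z) = sqrt(C1 + z^2)


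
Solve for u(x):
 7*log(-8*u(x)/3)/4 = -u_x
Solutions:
 4*Integral(1/(log(-_y) - log(3) + 3*log(2)), (_y, u(x)))/7 = C1 - x


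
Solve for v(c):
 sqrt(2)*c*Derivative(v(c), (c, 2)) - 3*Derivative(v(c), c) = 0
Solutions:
 v(c) = C1 + C2*c^(1 + 3*sqrt(2)/2)


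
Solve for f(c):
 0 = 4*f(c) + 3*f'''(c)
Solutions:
 f(c) = C3*exp(-6^(2/3)*c/3) + (C1*sin(2^(2/3)*3^(1/6)*c/2) + C2*cos(2^(2/3)*3^(1/6)*c/2))*exp(6^(2/3)*c/6)


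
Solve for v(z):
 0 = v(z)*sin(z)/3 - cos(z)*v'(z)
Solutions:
 v(z) = C1/cos(z)^(1/3)


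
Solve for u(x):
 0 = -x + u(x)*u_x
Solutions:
 u(x) = -sqrt(C1 + x^2)
 u(x) = sqrt(C1 + x^2)


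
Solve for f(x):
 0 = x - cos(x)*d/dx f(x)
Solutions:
 f(x) = C1 + Integral(x/cos(x), x)


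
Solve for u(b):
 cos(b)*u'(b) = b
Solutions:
 u(b) = C1 + Integral(b/cos(b), b)


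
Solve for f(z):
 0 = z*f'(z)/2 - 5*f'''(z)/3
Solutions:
 f(z) = C1 + Integral(C2*airyai(10^(2/3)*3^(1/3)*z/10) + C3*airybi(10^(2/3)*3^(1/3)*z/10), z)


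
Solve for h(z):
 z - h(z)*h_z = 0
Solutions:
 h(z) = -sqrt(C1 + z^2)
 h(z) = sqrt(C1 + z^2)


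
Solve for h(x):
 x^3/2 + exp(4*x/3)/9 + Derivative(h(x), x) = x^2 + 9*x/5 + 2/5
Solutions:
 h(x) = C1 - x^4/8 + x^3/3 + 9*x^2/10 + 2*x/5 - exp(4*x/3)/12


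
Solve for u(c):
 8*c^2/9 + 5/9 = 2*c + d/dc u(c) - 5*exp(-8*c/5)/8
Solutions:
 u(c) = C1 + 8*c^3/27 - c^2 + 5*c/9 - 25*exp(-8*c/5)/64


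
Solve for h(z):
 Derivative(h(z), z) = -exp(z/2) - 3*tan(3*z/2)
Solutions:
 h(z) = C1 - 2*exp(z/2) + 2*log(cos(3*z/2))


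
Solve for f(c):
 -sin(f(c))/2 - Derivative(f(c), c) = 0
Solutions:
 f(c) = -acos((-C1 - exp(c))/(C1 - exp(c))) + 2*pi
 f(c) = acos((-C1 - exp(c))/(C1 - exp(c)))


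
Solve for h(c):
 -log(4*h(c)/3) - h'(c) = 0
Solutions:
 Integral(1/(log(_y) - log(3) + 2*log(2)), (_y, h(c))) = C1 - c


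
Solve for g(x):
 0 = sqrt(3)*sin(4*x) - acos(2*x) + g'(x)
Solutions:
 g(x) = C1 + x*acos(2*x) - sqrt(1 - 4*x^2)/2 + sqrt(3)*cos(4*x)/4


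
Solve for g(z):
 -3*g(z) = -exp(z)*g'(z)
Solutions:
 g(z) = C1*exp(-3*exp(-z))


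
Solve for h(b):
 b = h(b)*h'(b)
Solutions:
 h(b) = -sqrt(C1 + b^2)
 h(b) = sqrt(C1 + b^2)


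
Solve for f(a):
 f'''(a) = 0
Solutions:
 f(a) = C1 + C2*a + C3*a^2


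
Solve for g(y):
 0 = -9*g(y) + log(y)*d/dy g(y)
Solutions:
 g(y) = C1*exp(9*li(y))


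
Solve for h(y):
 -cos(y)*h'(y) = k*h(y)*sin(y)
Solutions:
 h(y) = C1*exp(k*log(cos(y)))


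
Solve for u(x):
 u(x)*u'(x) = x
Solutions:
 u(x) = -sqrt(C1 + x^2)
 u(x) = sqrt(C1 + x^2)


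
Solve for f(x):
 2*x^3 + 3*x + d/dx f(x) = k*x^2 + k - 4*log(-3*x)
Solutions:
 f(x) = C1 + k*x^3/3 - x^4/2 - 3*x^2/2 + x*(k - 4*log(3) + 4) - 4*x*log(-x)


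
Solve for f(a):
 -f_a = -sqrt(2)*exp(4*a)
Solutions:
 f(a) = C1 + sqrt(2)*exp(4*a)/4


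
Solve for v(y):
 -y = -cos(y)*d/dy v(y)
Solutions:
 v(y) = C1 + Integral(y/cos(y), y)


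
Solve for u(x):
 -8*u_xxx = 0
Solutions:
 u(x) = C1 + C2*x + C3*x^2


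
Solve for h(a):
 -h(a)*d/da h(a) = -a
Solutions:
 h(a) = -sqrt(C1 + a^2)
 h(a) = sqrt(C1 + a^2)


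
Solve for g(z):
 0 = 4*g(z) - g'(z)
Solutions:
 g(z) = C1*exp(4*z)


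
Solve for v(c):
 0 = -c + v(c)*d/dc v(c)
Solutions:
 v(c) = -sqrt(C1 + c^2)
 v(c) = sqrt(C1 + c^2)


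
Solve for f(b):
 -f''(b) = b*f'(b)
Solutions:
 f(b) = C1 + C2*erf(sqrt(2)*b/2)


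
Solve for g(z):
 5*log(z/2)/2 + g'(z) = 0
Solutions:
 g(z) = C1 - 5*z*log(z)/2 + 5*z*log(2)/2 + 5*z/2


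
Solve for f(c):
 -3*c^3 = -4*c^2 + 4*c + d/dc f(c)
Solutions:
 f(c) = C1 - 3*c^4/4 + 4*c^3/3 - 2*c^2


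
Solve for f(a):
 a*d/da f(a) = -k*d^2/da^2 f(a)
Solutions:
 f(a) = C1 + C2*sqrt(k)*erf(sqrt(2)*a*sqrt(1/k)/2)


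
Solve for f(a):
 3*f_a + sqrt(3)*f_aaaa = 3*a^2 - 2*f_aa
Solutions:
 f(a) = C1 + C2*exp(-a*(-2^(2/3)*3^(1/6)*(27 + sqrt(32*sqrt(3) + 729))^(1/3) + 4*6^(1/3)/(27 + sqrt(32*sqrt(3) + 729))^(1/3))/12)*sin(a*(4*2^(1/3)*3^(5/6)/(27 + sqrt(32*sqrt(3) + 729))^(1/3) + 6^(2/3)*(27 + sqrt(32*sqrt(3) + 729))^(1/3))/12) + C3*exp(-a*(-2^(2/3)*3^(1/6)*(27 + sqrt(32*sqrt(3) + 729))^(1/3) + 4*6^(1/3)/(27 + sqrt(32*sqrt(3) + 729))^(1/3))/12)*cos(a*(4*2^(1/3)*3^(5/6)/(27 + sqrt(32*sqrt(3) + 729))^(1/3) + 6^(2/3)*(27 + sqrt(32*sqrt(3) + 729))^(1/3))/12) + C4*exp(a*(-2^(2/3)*3^(1/6)*(27 + sqrt(32*sqrt(3) + 729))^(1/3) + 4*6^(1/3)/(27 + sqrt(32*sqrt(3) + 729))^(1/3))/6) + a^3/3 - 2*a^2/3 + 8*a/9


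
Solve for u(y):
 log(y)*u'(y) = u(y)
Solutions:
 u(y) = C1*exp(li(y))


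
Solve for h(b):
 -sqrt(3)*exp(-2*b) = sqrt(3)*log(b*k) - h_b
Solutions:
 h(b) = C1 + sqrt(3)*b*log(b*k) - sqrt(3)*b - sqrt(3)*exp(-2*b)/2


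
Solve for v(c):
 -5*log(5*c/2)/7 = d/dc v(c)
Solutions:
 v(c) = C1 - 5*c*log(c)/7 - 5*c*log(5)/7 + 5*c*log(2)/7 + 5*c/7


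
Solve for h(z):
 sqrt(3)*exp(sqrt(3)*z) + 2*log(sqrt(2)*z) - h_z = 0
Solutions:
 h(z) = C1 + 2*z*log(z) + z*(-2 + log(2)) + exp(sqrt(3)*z)


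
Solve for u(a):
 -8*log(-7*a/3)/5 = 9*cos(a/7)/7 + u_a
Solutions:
 u(a) = C1 - 8*a*log(-a)/5 - 8*a*log(7)/5 + 8*a/5 + 8*a*log(3)/5 - 9*sin(a/7)


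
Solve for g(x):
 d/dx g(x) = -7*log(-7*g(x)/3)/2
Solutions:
 2*Integral(1/(log(-_y) - log(3) + log(7)), (_y, g(x)))/7 = C1 - x


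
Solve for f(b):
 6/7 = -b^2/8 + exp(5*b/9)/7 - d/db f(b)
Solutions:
 f(b) = C1 - b^3/24 - 6*b/7 + 9*exp(5*b/9)/35


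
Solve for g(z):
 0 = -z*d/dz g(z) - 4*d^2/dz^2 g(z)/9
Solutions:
 g(z) = C1 + C2*erf(3*sqrt(2)*z/4)


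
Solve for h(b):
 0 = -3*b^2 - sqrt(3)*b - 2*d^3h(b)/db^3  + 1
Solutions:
 h(b) = C1 + C2*b + C3*b^2 - b^5/40 - sqrt(3)*b^4/48 + b^3/12


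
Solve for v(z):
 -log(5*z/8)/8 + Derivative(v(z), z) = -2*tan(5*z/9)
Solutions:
 v(z) = C1 + z*log(z)/8 - 3*z*log(2)/8 - z/8 + z*log(5)/8 + 18*log(cos(5*z/9))/5


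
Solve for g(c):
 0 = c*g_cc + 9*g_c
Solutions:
 g(c) = C1 + C2/c^8


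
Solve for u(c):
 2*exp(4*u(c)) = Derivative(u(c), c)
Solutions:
 u(c) = log(-(-1/(C1 + 8*c))^(1/4))
 u(c) = log(-1/(C1 + 8*c))/4
 u(c) = log(-I*(-1/(C1 + 8*c))^(1/4))
 u(c) = log(I*(-1/(C1 + 8*c))^(1/4))


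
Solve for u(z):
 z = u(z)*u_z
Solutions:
 u(z) = -sqrt(C1 + z^2)
 u(z) = sqrt(C1 + z^2)


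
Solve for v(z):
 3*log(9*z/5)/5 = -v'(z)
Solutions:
 v(z) = C1 - 3*z*log(z)/5 - 6*z*log(3)/5 + 3*z/5 + 3*z*log(5)/5


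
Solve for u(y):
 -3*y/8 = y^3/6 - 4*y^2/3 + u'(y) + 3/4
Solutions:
 u(y) = C1 - y^4/24 + 4*y^3/9 - 3*y^2/16 - 3*y/4


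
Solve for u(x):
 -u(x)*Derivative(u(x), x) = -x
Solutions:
 u(x) = -sqrt(C1 + x^2)
 u(x) = sqrt(C1 + x^2)


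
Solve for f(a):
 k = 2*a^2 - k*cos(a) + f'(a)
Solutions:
 f(a) = C1 - 2*a^3/3 + a*k + k*sin(a)


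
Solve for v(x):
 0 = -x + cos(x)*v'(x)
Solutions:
 v(x) = C1 + Integral(x/cos(x), x)


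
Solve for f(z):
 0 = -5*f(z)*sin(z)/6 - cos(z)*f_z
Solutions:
 f(z) = C1*cos(z)^(5/6)


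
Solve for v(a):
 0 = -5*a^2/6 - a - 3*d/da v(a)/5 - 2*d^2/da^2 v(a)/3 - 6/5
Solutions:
 v(a) = C1 + C2*exp(-9*a/10) - 25*a^3/54 + 115*a^2/162 - 2608*a/729


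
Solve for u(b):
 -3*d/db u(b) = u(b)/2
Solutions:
 u(b) = C1*exp(-b/6)


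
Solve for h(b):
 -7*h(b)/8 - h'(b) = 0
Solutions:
 h(b) = C1*exp(-7*b/8)
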